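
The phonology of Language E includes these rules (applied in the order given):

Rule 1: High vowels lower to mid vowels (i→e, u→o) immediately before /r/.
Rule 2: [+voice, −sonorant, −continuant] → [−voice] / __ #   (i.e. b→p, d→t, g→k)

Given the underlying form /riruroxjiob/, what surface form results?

Rule 1 (pre-rhotic lowering): /i/ is a high vowel immediately before /r/, so it lowers to [e]. /u/ is a high vowel immediately before /r/, so it lowers to [o]. /riruroxjiob/ → reroroxjiob.
Rule 2 (final devoicing): /b/ is a voiced stop in word-final position, so it devoices to [p]. /reroroxjiob/ → reroroxjiop.

reroroxjiop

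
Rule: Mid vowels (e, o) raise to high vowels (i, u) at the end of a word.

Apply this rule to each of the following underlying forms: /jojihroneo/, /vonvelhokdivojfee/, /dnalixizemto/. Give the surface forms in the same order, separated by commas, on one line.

jojihroneu, vonvelhokdivojfei, dnalixizemtu

/jojihroneo/: /o/ is a mid vowel in word-final position, so it raises to [u]. → [jojihroneu].
/vonvelhokdivojfee/: /e/ is a mid vowel in word-final position, so it raises to [i]. → [vonvelhokdivojfei].
/dnalixizemto/: /o/ is a mid vowel in word-final position, so it raises to [u]. → [dnalixizemtu].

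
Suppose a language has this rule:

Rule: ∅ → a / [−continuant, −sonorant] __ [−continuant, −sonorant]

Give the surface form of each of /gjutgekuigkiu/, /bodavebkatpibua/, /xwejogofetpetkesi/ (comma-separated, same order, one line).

gjutagekuigakiu, bodavebakatapibua, xwejogofetapetakesi

/gjutgekuigkiu/: /t/ and /g/ form a stop–stop cluster, so [a] is inserted between them. /g/ and /k/ form a stop–stop cluster, so [a] is inserted between them. → [gjutagekuigakiu].
/bodavebkatpibua/: /b/ and /k/ form a stop–stop cluster, so [a] is inserted between them. /t/ and /p/ form a stop–stop cluster, so [a] is inserted between them. → [bodavebakatapibua].
/xwejogofetpetkesi/: /t/ and /p/ form a stop–stop cluster, so [a] is inserted between them. /t/ and /k/ form a stop–stop cluster, so [a] is inserted between them. → [xwejogofetapetakesi].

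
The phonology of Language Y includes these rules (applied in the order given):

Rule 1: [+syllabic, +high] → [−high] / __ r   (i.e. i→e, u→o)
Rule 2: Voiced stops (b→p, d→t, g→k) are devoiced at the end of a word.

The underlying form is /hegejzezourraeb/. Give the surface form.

Rule 1 (pre-rhotic lowering): /u/ is a high vowel immediately before /r/, so it lowers to [o]. /hegejzezourraeb/ → hegejzezoorraeb.
Rule 2 (final devoicing): /b/ is a voiced stop in word-final position, so it devoices to [p]. /hegejzezoorraeb/ → hegejzezoorraep.

hegejzezoorraep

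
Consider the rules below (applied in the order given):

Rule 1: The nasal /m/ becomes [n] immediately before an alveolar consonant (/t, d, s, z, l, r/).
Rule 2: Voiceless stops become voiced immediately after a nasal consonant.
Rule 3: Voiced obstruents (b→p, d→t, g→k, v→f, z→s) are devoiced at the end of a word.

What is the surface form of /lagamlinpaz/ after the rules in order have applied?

laganlinbas

Rule 1 (nasal place assimilation): /m/ precedes the alveolar consonant /l/, so it assimilates in place to [n]. /lagamlinpaz/ → laganlinpaz.
Rule 2 (post-nasal voicing): /p/ is a voiceless stop immediately after the nasal /n/, so it voices to [b]. /laganlinpaz/ → laganlinbaz.
Rule 3 (final devoicing): /z/ is a voiced obstruent in word-final position, so it devoices to [s]. /laganlinbaz/ → laganlinbas.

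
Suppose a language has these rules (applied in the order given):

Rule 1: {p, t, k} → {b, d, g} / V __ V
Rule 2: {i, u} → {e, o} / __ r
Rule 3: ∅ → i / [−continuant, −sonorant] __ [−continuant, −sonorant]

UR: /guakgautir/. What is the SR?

Rule 1 (intervocalic voicing): /t/ is a voiceless stop between vowels /u/ and /i/, so it voices to [d]. /guakgautir/ → guakgaudir.
Rule 2 (pre-rhotic lowering): /i/ is a high vowel immediately before /r/, so it lowers to [e]. /guakgaudir/ → guakgauder.
Rule 3 (stop-cluster i-epenthesis): /k/ and /g/ form a stop–stop cluster, so [i] is inserted between them. /guakgauder/ → guakigauder.

guakigauder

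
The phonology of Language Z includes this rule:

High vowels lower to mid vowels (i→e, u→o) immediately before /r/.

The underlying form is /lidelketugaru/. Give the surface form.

lidelketugaru

No segment of /lidelketugaru/ meets the structural description of the rule, so the form surfaces unchanged.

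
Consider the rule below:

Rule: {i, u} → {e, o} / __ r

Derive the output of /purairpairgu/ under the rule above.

Scanning /purairpairgu/: /u/ is a high vowel immediately before /r/, so it lowers to [o]; /i/ is a high vowel immediately before /r/, so it lowers to [e]; /i/ is a high vowel immediately before /r/, so it lowers to [e]; /u/ at position 12 is not in the conditioning environment.
Result: [poraerpaergu].

poraerpaergu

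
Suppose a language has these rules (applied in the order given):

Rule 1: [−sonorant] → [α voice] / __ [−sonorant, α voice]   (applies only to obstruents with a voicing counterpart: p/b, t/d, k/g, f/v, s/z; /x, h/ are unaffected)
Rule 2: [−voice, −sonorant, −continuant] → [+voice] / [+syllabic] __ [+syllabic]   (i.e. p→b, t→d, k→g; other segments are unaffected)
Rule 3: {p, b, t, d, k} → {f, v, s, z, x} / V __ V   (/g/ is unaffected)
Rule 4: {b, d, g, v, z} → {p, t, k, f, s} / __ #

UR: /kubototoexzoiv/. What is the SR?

Rule 1 (regressive voicing assimilation): no segment meets the environment; /kubototoexzoiv/ is unchanged.
Rule 2 (intervocalic voicing): /t/ is a voiceless stop between vowels /o/ and /o/, so it voices to [d]. /t/ is a voiceless stop between vowels /o/ and /o/, so it voices to [d]. /kubototoexzoiv/ → kubododoexzoiv.
Rule 3 (intervocalic spirantization): /b/ is a stop between vowels /u/ and /o/, so it spirantizes to the fricative [v]. /d/ is a stop between vowels /o/ and /o/, so it spirantizes to the fricative [z]. /d/ is a stop between vowels /o/ and /o/, so it spirantizes to the fricative [z]. /kubododoexzoiv/ → kuvozozoexzoiv.
Rule 4 (final devoicing): /v/ is a voiced obstruent in word-final position, so it devoices to [f]. /kuvozozoexzoiv/ → kuvozozoexzoif.

kuvozozoexzoif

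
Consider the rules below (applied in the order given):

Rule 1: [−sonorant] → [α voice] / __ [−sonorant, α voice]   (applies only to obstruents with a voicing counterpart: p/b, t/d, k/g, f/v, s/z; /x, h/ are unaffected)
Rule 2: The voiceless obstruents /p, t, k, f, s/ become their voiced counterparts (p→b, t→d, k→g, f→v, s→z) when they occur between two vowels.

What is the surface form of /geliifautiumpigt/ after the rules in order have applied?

geliivaudiumpikt

Rule 1 (regressive voicing assimilation): /g/ precedes the voiceless obstruent /t/, so it devoices to [k] by assimilation. /geliifautiumpigt/ → geliifautiumpikt.
Rule 2 (intervocalic voicing): /f/ is a voiceless obstruent between vowels /i/ and /a/, so it voices to [v]. /t/ is a voiceless obstruent between vowels /u/ and /i/, so it voices to [d]. /geliifautiumpikt/ → geliivaudiumpikt.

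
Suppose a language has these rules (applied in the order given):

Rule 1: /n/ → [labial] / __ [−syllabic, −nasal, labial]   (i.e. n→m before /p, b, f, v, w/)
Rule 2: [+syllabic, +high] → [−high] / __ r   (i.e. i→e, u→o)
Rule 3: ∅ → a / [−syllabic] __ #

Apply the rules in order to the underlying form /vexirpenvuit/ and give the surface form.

Rule 1 (nasal place assimilation): /n/ precedes the labial consonant /v/, so it assimilates in place to [m]. /vexirpenvuit/ → vexirpemvuit.
Rule 2 (pre-rhotic lowering): /i/ is a high vowel immediately before /r/, so it lowers to [e]. /vexirpemvuit/ → vexerpemvuit.
Rule 3 (final a-epenthesis): the form ends in the consonant /t/, so [a] is inserted word-finally. /vexerpemvuit/ → vexerpemvuita.

vexerpemvuita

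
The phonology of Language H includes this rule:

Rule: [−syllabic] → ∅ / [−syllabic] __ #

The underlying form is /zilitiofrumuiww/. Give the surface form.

zilitiofrumuiw

/w/ is the second consonant of a word-final cluster /ww/, so it deletes.
The other instances of /z/, /l/, /t/, /f/, /r/, /m/, /w/ do not occur in the required environment and remain unchanged.
Surface form: [zilitiofrumuiw].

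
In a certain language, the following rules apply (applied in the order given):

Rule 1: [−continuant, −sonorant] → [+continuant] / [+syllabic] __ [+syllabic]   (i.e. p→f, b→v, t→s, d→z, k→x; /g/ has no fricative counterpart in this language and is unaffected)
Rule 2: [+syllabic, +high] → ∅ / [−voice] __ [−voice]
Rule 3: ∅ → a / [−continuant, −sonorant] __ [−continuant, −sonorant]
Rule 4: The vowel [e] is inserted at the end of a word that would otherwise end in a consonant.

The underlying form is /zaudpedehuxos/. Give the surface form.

zaudapezehxose

Rule 1 (intervocalic spirantization): /d/ is a stop between vowels /e/ and /e/, so it spirantizes to the fricative [z]. /zaudpedehuxos/ → zaudpezehuxos.
Rule 2 (high vowel syncope): /u/ is a high vowel flanked by voiceless consonants /h/ and /x/, so it deletes. /zaudpezehuxos/ → zaudpezehxos.
Rule 3 (stop-cluster a-epenthesis): /d/ and /p/ form a stop–stop cluster, so [a] is inserted between them. /zaudpezehxos/ → zaudapezehxos.
Rule 4 (final e-epenthesis): the form ends in the consonant /s/, so [e] is inserted word-finally. /zaudapezehxos/ → zaudapezehxose.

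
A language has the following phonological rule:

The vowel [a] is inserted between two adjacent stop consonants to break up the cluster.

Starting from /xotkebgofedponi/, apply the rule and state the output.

/t/ and /k/ form a stop–stop cluster, so [a] is inserted between them.
/b/ and /g/ form a stop–stop cluster, so [a] is inserted between them.
/d/ and /p/ form a stop–stop cluster, so [a] is inserted between them.
Surface form: [xotakebagofedaponi].

xotakebagofedaponi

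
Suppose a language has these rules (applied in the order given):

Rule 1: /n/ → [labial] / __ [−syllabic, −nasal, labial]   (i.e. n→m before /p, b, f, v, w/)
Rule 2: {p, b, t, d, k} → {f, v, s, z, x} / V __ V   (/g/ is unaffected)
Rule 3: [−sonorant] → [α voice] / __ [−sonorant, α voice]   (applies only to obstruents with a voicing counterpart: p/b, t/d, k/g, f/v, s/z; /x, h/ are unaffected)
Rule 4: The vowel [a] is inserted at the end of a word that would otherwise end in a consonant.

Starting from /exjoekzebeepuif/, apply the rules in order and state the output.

exjoegzeveefuifa

Rule 1 (nasal place assimilation): no segment meets the environment; /exjoekzebeepuif/ is unchanged.
Rule 2 (intervocalic spirantization): /b/ is a stop between vowels /e/ and /e/, so it spirantizes to the fricative [v]. /p/ is a stop between vowels /e/ and /u/, so it spirantizes to the fricative [f]. /exjoekzebeepuif/ → exjoekzeveefuif.
Rule 3 (regressive voicing assimilation): /k/ precedes the voiced obstruent /z/, so it voices to [g] by assimilation. /exjoekzeveefuif/ → exjoegzeveefuif.
Rule 4 (final a-epenthesis): the form ends in the consonant /f/, so [a] is inserted word-finally. /exjoegzeveefuif/ → exjoegzeveefuifa.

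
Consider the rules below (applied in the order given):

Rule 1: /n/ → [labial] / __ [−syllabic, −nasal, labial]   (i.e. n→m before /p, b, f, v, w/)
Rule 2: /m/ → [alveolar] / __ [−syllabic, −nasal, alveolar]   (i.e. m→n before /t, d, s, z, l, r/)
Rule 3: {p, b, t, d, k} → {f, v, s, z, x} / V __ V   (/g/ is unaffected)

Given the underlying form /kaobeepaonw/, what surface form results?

Rule 1 (nasal place assimilation): /n/ precedes the labial consonant /w/, so it assimilates in place to [m]. /kaobeepaonw/ → kaobeepaomw.
Rule 2 (nasal place assimilation): no segment meets the environment; /kaobeepaomw/ is unchanged.
Rule 3 (intervocalic spirantization): /b/ is a stop between vowels /o/ and /e/, so it spirantizes to the fricative [v]. /p/ is a stop between vowels /e/ and /a/, so it spirantizes to the fricative [f]. /kaobeepaomw/ → kaoveefaomw.

kaoveefaomw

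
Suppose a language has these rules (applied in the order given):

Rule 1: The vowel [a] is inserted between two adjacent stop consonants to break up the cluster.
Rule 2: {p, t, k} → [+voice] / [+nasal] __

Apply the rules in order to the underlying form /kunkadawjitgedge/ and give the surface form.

kungadawjitagedage

Rule 1 (stop-cluster a-epenthesis): /t/ and /g/ form a stop–stop cluster, so [a] is inserted between them. /d/ and /g/ form a stop–stop cluster, so [a] is inserted between them. /kunkadawjitgedge/ → kunkadawjitagedage.
Rule 2 (post-nasal voicing): /k/ is a voiceless stop immediately after the nasal /n/, so it voices to [g]. /kunkadawjitagedage/ → kungadawjitagedage.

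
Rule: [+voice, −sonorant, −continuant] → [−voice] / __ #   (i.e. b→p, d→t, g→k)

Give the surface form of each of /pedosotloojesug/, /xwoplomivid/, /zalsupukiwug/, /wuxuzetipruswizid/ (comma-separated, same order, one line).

pedosotloojesuk, xwoplomivit, zalsupukiwuk, wuxuzetipruswizit

/pedosotloojesug/: /g/ is a voiced stop in word-final position, so it devoices to [k]. → [pedosotloojesuk].
/xwoplomivid/: /d/ is a voiced stop in word-final position, so it devoices to [t]. → [xwoplomivit].
/zalsupukiwug/: /g/ is a voiced stop in word-final position, so it devoices to [k]. → [zalsupukiwuk].
/wuxuzetipruswizid/: /d/ is a voiced stop in word-final position, so it devoices to [t]. → [wuxuzetipruswizit].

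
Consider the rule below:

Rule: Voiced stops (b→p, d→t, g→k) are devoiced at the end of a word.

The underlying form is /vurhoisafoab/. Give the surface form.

vurhoisafoap

/b/ is a voiced stop in word-final position, so it devoices to [p].
Surface form: [vurhoisafoap].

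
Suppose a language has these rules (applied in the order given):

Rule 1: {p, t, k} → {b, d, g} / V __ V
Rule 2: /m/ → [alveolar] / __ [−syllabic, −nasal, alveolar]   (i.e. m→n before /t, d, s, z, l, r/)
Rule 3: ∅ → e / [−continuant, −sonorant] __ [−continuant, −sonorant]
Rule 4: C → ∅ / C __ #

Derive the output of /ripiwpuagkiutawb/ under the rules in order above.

Rule 1 (intervocalic voicing): /p/ is a voiceless stop between vowels /i/ and /i/, so it voices to [b]. /t/ is a voiceless stop between vowels /u/ and /a/, so it voices to [d]. /ripiwpuagkiutawb/ → ribiwpuagkiudawb.
Rule 2 (nasal place assimilation): no segment meets the environment; /ribiwpuagkiudawb/ is unchanged.
Rule 3 (stop-cluster e-epenthesis): /g/ and /k/ form a stop–stop cluster, so [e] is inserted between them. /ribiwpuagkiudawb/ → ribiwpuagekiudawb.
Rule 4 (final cluster simplification): /b/ is the second consonant of a word-final cluster /wb/, so it deletes. /ribiwpuagekiudawb/ → ribiwpuagekiudaw.

ribiwpuagekiudaw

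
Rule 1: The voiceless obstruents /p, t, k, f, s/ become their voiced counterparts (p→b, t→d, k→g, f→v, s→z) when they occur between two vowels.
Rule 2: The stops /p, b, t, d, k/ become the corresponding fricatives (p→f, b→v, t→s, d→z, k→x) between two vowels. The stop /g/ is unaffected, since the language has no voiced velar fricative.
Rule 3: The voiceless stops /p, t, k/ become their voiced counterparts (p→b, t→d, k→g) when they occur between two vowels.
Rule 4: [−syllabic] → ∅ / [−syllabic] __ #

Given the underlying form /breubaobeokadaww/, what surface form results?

breuvaoveogazaw

Rule 1 (intervocalic voicing): /k/ is a voiceless obstruent between vowels /o/ and /a/, so it voices to [g]. /breubaobeokadaww/ → breubaobeogadaww.
Rule 2 (intervocalic spirantization): /b/ is a stop between vowels /u/ and /a/, so it spirantizes to the fricative [v]. /b/ is a stop between vowels /o/ and /e/, so it spirantizes to the fricative [v]. /d/ is a stop between vowels /a/ and /a/, so it spirantizes to the fricative [z]. /breubaobeogadaww/ → breuvaoveogazaww.
Rule 3 (intervocalic voicing): no segment meets the environment; /breuvaoveogazaww/ is unchanged.
Rule 4 (final cluster simplification): /w/ is the second consonant of a word-final cluster /ww/, so it deletes. /breuvaoveogazaww/ → breuvaoveogazaw.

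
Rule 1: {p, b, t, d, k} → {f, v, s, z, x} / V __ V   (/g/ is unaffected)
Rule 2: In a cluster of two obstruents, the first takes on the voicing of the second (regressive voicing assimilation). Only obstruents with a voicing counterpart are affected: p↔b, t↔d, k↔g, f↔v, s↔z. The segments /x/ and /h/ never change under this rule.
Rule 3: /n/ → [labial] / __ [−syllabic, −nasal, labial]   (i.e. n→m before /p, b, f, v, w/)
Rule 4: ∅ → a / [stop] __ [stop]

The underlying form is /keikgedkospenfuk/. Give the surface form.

Rule 1 (intervocalic spirantization): no segment meets the environment; /keikgedkospenfuk/ is unchanged.
Rule 2 (regressive voicing assimilation): /k/ precedes the voiced obstruent /g/, so it voices to [g] by assimilation. /d/ precedes the voiceless obstruent /k/, so it devoices to [t] by assimilation. /keikgedkospenfuk/ → keiggetkospenfuk.
Rule 3 (nasal place assimilation): /n/ precedes the labial consonant /f/, so it assimilates in place to [m]. /keiggetkospenfuk/ → keiggetkospemfuk.
Rule 4 (stop-cluster a-epenthesis): /g/ and /g/ form a stop–stop cluster, so [a] is inserted between them. /t/ and /k/ form a stop–stop cluster, so [a] is inserted between them. /keiggetkospemfuk/ → keigagetakospemfuk.

keigagetakospemfuk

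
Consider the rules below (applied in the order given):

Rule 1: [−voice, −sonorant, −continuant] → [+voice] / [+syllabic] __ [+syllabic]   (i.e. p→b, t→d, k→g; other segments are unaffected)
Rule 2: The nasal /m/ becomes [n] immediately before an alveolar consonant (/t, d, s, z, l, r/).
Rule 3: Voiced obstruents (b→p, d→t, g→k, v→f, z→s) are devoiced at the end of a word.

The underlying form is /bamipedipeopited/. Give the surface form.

Rule 1 (intervocalic voicing): /p/ is a voiceless stop between vowels /i/ and /e/, so it voices to [b]. /p/ is a voiceless stop between vowels /i/ and /e/, so it voices to [b]. /p/ is a voiceless stop between vowels /o/ and /i/, so it voices to [b]. /t/ is a voiceless stop between vowels /i/ and /e/, so it voices to [d]. /bamipedipeopited/ → bamibedibeobided.
Rule 2 (nasal place assimilation): no segment meets the environment; /bamibedibeobided/ is unchanged.
Rule 3 (final devoicing): /d/ is a voiced obstruent in word-final position, so it devoices to [t]. /bamibedibeobided/ → bamibedibeobidet.

bamibedibeobidet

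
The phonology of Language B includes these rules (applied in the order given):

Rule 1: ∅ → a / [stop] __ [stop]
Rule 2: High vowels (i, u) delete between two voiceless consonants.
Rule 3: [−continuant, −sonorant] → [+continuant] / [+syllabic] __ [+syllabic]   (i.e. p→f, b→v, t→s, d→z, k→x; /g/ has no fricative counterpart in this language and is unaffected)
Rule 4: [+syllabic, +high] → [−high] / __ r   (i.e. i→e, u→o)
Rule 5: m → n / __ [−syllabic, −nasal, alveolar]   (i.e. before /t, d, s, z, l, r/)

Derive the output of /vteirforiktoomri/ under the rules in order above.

Rule 1 (stop-cluster a-epenthesis): /k/ and /t/ form a stop–stop cluster, so [a] is inserted between them. /vteirforiktoomri/ → vteirforikatoomri.
Rule 2 (high vowel syncope): no segment meets the environment; /vteirforikatoomri/ is unchanged.
Rule 3 (intervocalic spirantization): /k/ is a stop between vowels /i/ and /a/, so it spirantizes to the fricative [x]. /t/ is a stop between vowels /a/ and /o/, so it spirantizes to the fricative [s]. /vteirforikatoomri/ → vteirforixasoomri.
Rule 4 (pre-rhotic lowering): /i/ is a high vowel immediately before /r/, so it lowers to [e]. /vteirforixasoomri/ → vteerforixasoomri.
Rule 5 (nasal place assimilation): /m/ precedes the alveolar consonant /r/, so it assimilates in place to [n]. /vteerforixasoomri/ → vteerforixasoonri.

vteerforixasoonri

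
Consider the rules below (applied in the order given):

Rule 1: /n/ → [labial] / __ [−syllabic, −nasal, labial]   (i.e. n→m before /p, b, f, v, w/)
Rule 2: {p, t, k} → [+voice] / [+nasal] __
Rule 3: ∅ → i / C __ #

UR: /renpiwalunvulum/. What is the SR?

rembiwalumvulumi

Rule 1 (nasal place assimilation): /n/ precedes the labial consonant /p/, so it assimilates in place to [m]. /n/ precedes the labial consonant /v/, so it assimilates in place to [m]. /renpiwalunvulum/ → rempiwalumvulum.
Rule 2 (post-nasal voicing): /p/ is a voiceless stop immediately after the nasal /m/, so it voices to [b]. /rempiwalumvulum/ → rembiwalumvulum.
Rule 3 (final i-epenthesis): the form ends in the consonant /m/, so [i] is inserted word-finally. /rembiwalumvulum/ → rembiwalumvulumi.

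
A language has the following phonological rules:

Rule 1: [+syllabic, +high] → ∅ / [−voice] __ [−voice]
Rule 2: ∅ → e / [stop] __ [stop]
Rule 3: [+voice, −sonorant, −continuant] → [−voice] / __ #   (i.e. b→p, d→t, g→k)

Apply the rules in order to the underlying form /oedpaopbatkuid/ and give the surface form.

Rule 1 (high vowel syncope): no segment meets the environment; /oedpaopbatkuid/ is unchanged.
Rule 2 (stop-cluster e-epenthesis): /d/ and /p/ form a stop–stop cluster, so [e] is inserted between them. /p/ and /b/ form a stop–stop cluster, so [e] is inserted between them. /t/ and /k/ form a stop–stop cluster, so [e] is inserted between them. /oedpaopbatkuid/ → oedepaopebatekuid.
Rule 3 (final devoicing): /d/ is a voiced stop in word-final position, so it devoices to [t]. /oedepaopebatekuid/ → oedepaopebatekuit.

oedepaopebatekuit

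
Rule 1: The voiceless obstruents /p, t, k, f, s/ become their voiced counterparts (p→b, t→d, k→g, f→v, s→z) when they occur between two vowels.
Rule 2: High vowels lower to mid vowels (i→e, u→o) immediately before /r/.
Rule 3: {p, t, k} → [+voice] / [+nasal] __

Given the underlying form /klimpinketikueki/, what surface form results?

klimbingediguegi

Rule 1 (intervocalic voicing): /t/ is a voiceless obstruent between vowels /e/ and /i/, so it voices to [d]. /k/ is a voiceless obstruent between vowels /i/ and /u/, so it voices to [g]. /k/ is a voiceless obstruent between vowels /e/ and /i/, so it voices to [g]. /klimpinketikueki/ → klimpinkediguegi.
Rule 2 (pre-rhotic lowering): no segment meets the environment; /klimpinkediguegi/ is unchanged.
Rule 3 (post-nasal voicing): /p/ is a voiceless stop immediately after the nasal /m/, so it voices to [b]. /k/ is a voiceless stop immediately after the nasal /n/, so it voices to [g]. /klimpinkediguegi/ → klimbingediguegi.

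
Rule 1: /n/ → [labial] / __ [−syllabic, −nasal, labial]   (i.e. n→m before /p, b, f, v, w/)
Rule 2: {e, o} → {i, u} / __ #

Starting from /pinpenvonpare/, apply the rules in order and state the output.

Rule 1 (nasal place assimilation): /n/ precedes the labial consonant /p/, so it assimilates in place to [m]. /n/ precedes the labial consonant /v/, so it assimilates in place to [m]. /n/ precedes the labial consonant /p/, so it assimilates in place to [m]. /pinpenvonpare/ → pimpemvompare.
Rule 2 (final vowel raising): /e/ is a mid vowel in word-final position, so it raises to [i]. /pimpemvompare/ → pimpemvompari.

pimpemvompari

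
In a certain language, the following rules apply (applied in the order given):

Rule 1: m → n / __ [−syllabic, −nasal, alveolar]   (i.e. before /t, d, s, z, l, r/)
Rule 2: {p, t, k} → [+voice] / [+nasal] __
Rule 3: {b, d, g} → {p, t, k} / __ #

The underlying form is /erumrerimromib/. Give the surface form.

erunrerinromip

Rule 1 (nasal place assimilation): /m/ precedes the alveolar consonant /r/, so it assimilates in place to [n]. /m/ precedes the alveolar consonant /r/, so it assimilates in place to [n]. /erumrerimromib/ → erunrerinromib.
Rule 2 (post-nasal voicing): no segment meets the environment; /erunrerinromib/ is unchanged.
Rule 3 (final devoicing): /b/ is a voiced stop in word-final position, so it devoices to [p]. /erunrerinromib/ → erunrerinromip.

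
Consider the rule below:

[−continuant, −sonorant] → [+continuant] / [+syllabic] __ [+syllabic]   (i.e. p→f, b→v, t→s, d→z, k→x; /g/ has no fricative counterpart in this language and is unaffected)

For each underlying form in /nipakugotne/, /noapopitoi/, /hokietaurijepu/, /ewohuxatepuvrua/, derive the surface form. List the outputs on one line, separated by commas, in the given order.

/nipakugotne/: /p/ is a stop between vowels /i/ and /a/, so it spirantizes to the fricative [f]. /k/ is a stop between vowels /a/ and /u/, so it spirantizes to the fricative [x]. → [nifaxugotne].
/noapopitoi/: /p/ is a stop between vowels /a/ and /o/, so it spirantizes to the fricative [f]. /p/ is a stop between vowels /o/ and /i/, so it spirantizes to the fricative [f]. /t/ is a stop between vowels /i/ and /o/, so it spirantizes to the fricative [s]. → [noafofisoi].
/hokietaurijepu/: /k/ is a stop between vowels /o/ and /i/, so it spirantizes to the fricative [x]. /t/ is a stop between vowels /e/ and /a/, so it spirantizes to the fricative [s]. /p/ is a stop between vowels /e/ and /u/, so it spirantizes to the fricative [f]. → [hoxiesaurijefu].
/ewohuxatepuvrua/: /t/ is a stop between vowels /a/ and /e/, so it spirantizes to the fricative [s]. /p/ is a stop between vowels /e/ and /u/, so it spirantizes to the fricative [f]. → [ewohuxasefuvrua].

nifaxugotne, noafofisoi, hoxiesaurijefu, ewohuxasefuvrua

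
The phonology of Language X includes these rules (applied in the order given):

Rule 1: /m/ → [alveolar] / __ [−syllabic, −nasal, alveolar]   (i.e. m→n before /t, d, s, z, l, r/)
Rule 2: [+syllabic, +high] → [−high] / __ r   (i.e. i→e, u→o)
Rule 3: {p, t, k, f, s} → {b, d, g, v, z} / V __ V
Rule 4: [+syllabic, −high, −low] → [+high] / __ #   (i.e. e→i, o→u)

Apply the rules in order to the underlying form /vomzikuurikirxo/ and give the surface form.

Rule 1 (nasal place assimilation): /m/ precedes the alveolar consonant /z/, so it assimilates in place to [n]. /vomzikuurikirxo/ → vonzikuurikirxo.
Rule 2 (pre-rhotic lowering): /u/ is a high vowel immediately before /r/, so it lowers to [o]. /i/ is a high vowel immediately before /r/, so it lowers to [e]. /vonzikuurikirxo/ → vonzikuorikerxo.
Rule 3 (intervocalic voicing): /k/ is a voiceless obstruent between vowels /i/ and /u/, so it voices to [g]. /k/ is a voiceless obstruent between vowels /i/ and /e/, so it voices to [g]. /vonzikuorikerxo/ → vonziguorigerxo.
Rule 4 (final vowel raising): /o/ is a mid vowel in word-final position, so it raises to [u]. /vonziguorigerxo/ → vonziguorigerxu.

vonziguorigerxu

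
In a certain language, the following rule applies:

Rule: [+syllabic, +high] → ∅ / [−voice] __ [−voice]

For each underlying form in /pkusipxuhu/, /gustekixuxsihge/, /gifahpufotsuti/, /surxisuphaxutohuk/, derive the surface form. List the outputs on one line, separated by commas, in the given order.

pkspxhu, gustekxxshge, gifahpfotsti, surxsphaxtohk

/pkusipxuhu/: /u/ is a high vowel flanked by voiceless consonants /k/ and /s/, so it deletes. /i/ is a high vowel flanked by voiceless consonants /s/ and /p/, so it deletes. /u/ is a high vowel flanked by voiceless consonants /x/ and /h/, so it deletes. → [pkspxhu].
/gustekixuxsihge/: /i/ is a high vowel flanked by voiceless consonants /k/ and /x/, so it deletes. /u/ is a high vowel flanked by voiceless consonants /x/ and /x/, so it deletes. /i/ is a high vowel flanked by voiceless consonants /s/ and /h/, so it deletes. → [gustekxxshge].
/gifahpufotsuti/: /u/ is a high vowel flanked by voiceless consonants /p/ and /f/, so it deletes. /u/ is a high vowel flanked by voiceless consonants /s/ and /t/, so it deletes. → [gifahpfotsti].
/surxisuphaxutohuk/: /i/ is a high vowel flanked by voiceless consonants /x/ and /s/, so it deletes. /u/ is a high vowel flanked by voiceless consonants /s/ and /p/, so it deletes. /u/ is a high vowel flanked by voiceless consonants /x/ and /t/, so it deletes. /u/ is a high vowel flanked by voiceless consonants /h/ and /k/, so it deletes. → [surxsphaxtohk].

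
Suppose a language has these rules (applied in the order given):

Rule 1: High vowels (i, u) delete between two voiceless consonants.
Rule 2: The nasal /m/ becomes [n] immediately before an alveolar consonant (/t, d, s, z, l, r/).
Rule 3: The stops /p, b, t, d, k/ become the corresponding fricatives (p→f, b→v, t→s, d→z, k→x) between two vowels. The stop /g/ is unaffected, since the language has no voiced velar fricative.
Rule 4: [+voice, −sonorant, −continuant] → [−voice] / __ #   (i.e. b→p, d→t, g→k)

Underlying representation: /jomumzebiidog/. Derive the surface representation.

jomunzeviizok

Rule 1 (high vowel syncope): no segment meets the environment; /jomumzebiidog/ is unchanged.
Rule 2 (nasal place assimilation): /m/ precedes the alveolar consonant /z/, so it assimilates in place to [n]. /jomumzebiidog/ → jomunzebiidog.
Rule 3 (intervocalic spirantization): /b/ is a stop between vowels /e/ and /i/, so it spirantizes to the fricative [v]. /d/ is a stop between vowels /i/ and /o/, so it spirantizes to the fricative [z]. /jomunzebiidog/ → jomunzeviizog.
Rule 4 (final devoicing): /g/ is a voiced stop in word-final position, so it devoices to [k]. /jomunzeviizog/ → jomunzeviizok.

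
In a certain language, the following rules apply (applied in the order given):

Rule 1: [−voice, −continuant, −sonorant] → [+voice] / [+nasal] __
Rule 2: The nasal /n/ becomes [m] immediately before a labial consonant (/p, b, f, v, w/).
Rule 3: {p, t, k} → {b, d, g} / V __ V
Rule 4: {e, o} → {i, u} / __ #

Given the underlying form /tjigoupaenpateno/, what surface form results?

Rule 1 (post-nasal voicing): /p/ is a voiceless stop immediately after the nasal /n/, so it voices to [b]. /tjigoupaenpateno/ → tjigoupaenbateno.
Rule 2 (nasal place assimilation): /n/ precedes the labial consonant /b/, so it assimilates in place to [m]. /tjigoupaenbateno/ → tjigoupaembateno.
Rule 3 (intervocalic voicing): /p/ is a voiceless stop between vowels /u/ and /a/, so it voices to [b]. /t/ is a voiceless stop between vowels /a/ and /e/, so it voices to [d]. /tjigoupaembateno/ → tjigoubaembadeno.
Rule 4 (final vowel raising): /o/ is a mid vowel in word-final position, so it raises to [u]. /tjigoubaembadeno/ → tjigoubaembadenu.

tjigoubaembadenu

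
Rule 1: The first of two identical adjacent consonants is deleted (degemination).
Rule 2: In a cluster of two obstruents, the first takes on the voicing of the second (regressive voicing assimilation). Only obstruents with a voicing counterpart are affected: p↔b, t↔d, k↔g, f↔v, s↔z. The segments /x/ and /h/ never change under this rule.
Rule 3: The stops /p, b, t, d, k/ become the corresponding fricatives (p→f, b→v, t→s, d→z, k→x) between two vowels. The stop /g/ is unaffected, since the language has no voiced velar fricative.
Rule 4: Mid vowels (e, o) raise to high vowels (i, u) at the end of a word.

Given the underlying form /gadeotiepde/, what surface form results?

gazeosiebdi

Rule 1 (degemination): no segment meets the environment; /gadeotiepde/ is unchanged.
Rule 2 (regressive voicing assimilation): /p/ precedes the voiced obstruent /d/, so it voices to [b] by assimilation. /gadeotiepde/ → gadeotiebde.
Rule 3 (intervocalic spirantization): /d/ is a stop between vowels /a/ and /e/, so it spirantizes to the fricative [z]. /t/ is a stop between vowels /o/ and /i/, so it spirantizes to the fricative [s]. /gadeotiebde/ → gazeosiebde.
Rule 4 (final vowel raising): /e/ is a mid vowel in word-final position, so it raises to [i]. /gazeosiebde/ → gazeosiebdi.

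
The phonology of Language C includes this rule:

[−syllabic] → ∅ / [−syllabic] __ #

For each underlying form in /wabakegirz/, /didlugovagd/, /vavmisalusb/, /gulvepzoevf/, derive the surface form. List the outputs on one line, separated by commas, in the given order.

wabakegir, didlugovag, vavmisalus, gulvepzoev

/wabakegirz/: /z/ is the second consonant of a word-final cluster /rz/, so it deletes. → [wabakegir].
/didlugovagd/: /d/ is the second consonant of a word-final cluster /gd/, so it deletes. → [didlugovag].
/vavmisalusb/: /b/ is the second consonant of a word-final cluster /sb/, so it deletes. → [vavmisalus].
/gulvepzoevf/: /f/ is the second consonant of a word-final cluster /vf/, so it deletes. → [gulvepzoev].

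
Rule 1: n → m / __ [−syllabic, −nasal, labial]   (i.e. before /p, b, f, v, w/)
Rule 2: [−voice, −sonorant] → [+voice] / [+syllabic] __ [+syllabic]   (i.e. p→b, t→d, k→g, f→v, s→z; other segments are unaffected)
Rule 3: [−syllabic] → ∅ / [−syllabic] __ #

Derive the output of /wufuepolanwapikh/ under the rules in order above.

Rule 1 (nasal place assimilation): /n/ precedes the labial consonant /w/, so it assimilates in place to [m]. /wufuepolanwapikh/ → wufuepolamwapikh.
Rule 2 (intervocalic voicing): /f/ is a voiceless obstruent between vowels /u/ and /u/, so it voices to [v]. /p/ is a voiceless obstruent between vowels /e/ and /o/, so it voices to [b]. /p/ is a voiceless obstruent between vowels /a/ and /i/, so it voices to [b]. /wufuepolamwapikh/ → wuvuebolamwabikh.
Rule 3 (final cluster simplification): /h/ is the second consonant of a word-final cluster /kh/, so it deletes. /wuvuebolamwabikh/ → wuvuebolamwabik.

wuvuebolamwabik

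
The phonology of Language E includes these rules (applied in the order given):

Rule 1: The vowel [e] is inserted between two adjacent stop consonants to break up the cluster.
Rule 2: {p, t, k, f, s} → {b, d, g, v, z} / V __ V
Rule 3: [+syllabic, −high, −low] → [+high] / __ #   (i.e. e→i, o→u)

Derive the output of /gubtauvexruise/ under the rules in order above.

gubedauvexruizi

Rule 1 (stop-cluster e-epenthesis): /b/ and /t/ form a stop–stop cluster, so [e] is inserted between them. /gubtauvexruise/ → gubetauvexruise.
Rule 2 (intervocalic voicing): /t/ is a voiceless obstruent between vowels /e/ and /a/, so it voices to [d]. /s/ is a voiceless obstruent between vowels /i/ and /e/, so it voices to [z]. /gubetauvexruise/ → gubedauvexruize.
Rule 3 (final vowel raising): /e/ is a mid vowel in word-final position, so it raises to [i]. /gubedauvexruize/ → gubedauvexruizi.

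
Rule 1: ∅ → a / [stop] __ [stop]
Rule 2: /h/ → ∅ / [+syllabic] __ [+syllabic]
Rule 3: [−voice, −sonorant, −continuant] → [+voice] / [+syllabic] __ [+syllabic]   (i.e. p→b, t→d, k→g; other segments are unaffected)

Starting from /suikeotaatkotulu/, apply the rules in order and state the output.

Rule 1 (stop-cluster a-epenthesis): /t/ and /k/ form a stop–stop cluster, so [a] is inserted between them. /suikeotaatkotulu/ → suikeotaatakotulu.
Rule 2 (intervocalic h-deletion): no segment meets the environment; /suikeotaatakotulu/ is unchanged.
Rule 3 (intervocalic voicing): /k/ is a voiceless stop between vowels /i/ and /e/, so it voices to [g]. /t/ is a voiceless stop between vowels /o/ and /a/, so it voices to [d]. /t/ is a voiceless stop between vowels /a/ and /a/, so it voices to [d]. /k/ is a voiceless stop between vowels /a/ and /o/, so it voices to [g]. /t/ is a voiceless stop between vowels /o/ and /u/, so it voices to [d]. /suikeotaatakotulu/ → suigeodaadagodulu.

suigeodaadagodulu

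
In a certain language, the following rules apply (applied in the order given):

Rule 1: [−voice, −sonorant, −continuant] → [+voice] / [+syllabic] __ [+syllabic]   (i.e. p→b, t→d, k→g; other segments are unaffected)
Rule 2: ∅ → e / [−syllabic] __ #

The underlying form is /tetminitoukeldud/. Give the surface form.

Rule 1 (intervocalic voicing): /t/ is a voiceless stop between vowels /i/ and /o/, so it voices to [d]. /k/ is a voiceless stop between vowels /u/ and /e/, so it voices to [g]. /tetminitoukeldud/ → tetminidougeldud.
Rule 2 (final e-epenthesis): the form ends in the consonant /d/, so [e] is inserted word-finally. /tetminidougeldud/ → tetminidougeldude.

tetminidougeldude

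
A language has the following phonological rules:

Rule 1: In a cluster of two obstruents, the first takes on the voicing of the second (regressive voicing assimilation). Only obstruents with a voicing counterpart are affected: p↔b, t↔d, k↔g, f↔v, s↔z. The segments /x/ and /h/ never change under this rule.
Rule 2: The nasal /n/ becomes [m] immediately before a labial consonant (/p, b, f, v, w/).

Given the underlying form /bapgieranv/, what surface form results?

Rule 1 (regressive voicing assimilation): /p/ precedes the voiced obstruent /g/, so it voices to [b] by assimilation. /bapgieranv/ → babgieranv.
Rule 2 (nasal place assimilation): /n/ precedes the labial consonant /v/, so it assimilates in place to [m]. /babgieranv/ → babgieramv.

babgieramv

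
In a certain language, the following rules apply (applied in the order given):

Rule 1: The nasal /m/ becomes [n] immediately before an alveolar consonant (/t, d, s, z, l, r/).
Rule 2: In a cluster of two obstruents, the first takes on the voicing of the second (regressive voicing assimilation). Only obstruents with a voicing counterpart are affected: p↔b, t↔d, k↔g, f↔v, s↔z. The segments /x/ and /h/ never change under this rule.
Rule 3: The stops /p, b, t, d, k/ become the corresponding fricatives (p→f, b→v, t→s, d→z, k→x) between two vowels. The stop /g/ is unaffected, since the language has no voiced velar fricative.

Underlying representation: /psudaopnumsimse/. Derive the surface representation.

psuzaopnunsinse

Rule 1 (nasal place assimilation): /m/ precedes the alveolar consonant /s/, so it assimilates in place to [n]. /m/ precedes the alveolar consonant /s/, so it assimilates in place to [n]. /psudaopnumsimse/ → psudaopnunsinse.
Rule 2 (regressive voicing assimilation): no segment meets the environment; /psudaopnunsinse/ is unchanged.
Rule 3 (intervocalic spirantization): /d/ is a stop between vowels /u/ and /a/, so it spirantizes to the fricative [z]. /psudaopnunsinse/ → psuzaopnunsinse.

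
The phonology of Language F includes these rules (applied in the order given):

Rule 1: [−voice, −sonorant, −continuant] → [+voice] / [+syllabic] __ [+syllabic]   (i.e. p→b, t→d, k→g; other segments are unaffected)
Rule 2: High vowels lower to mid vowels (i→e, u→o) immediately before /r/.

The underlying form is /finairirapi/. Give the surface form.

Rule 1 (intervocalic voicing): /p/ is a voiceless stop between vowels /a/ and /i/, so it voices to [b]. /finairirapi/ → finairirabi.
Rule 2 (pre-rhotic lowering): /i/ is a high vowel immediately before /r/, so it lowers to [e]. /i/ is a high vowel immediately before /r/, so it lowers to [e]. /finairirabi/ → finaererabi.

finaererabi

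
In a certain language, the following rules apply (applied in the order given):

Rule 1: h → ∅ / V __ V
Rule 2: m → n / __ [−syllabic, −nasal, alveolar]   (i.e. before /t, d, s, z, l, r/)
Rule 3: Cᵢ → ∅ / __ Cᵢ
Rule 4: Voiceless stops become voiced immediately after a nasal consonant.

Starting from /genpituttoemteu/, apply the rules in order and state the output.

Rule 1 (intervocalic h-deletion): no segment meets the environment; /genpituttoemteu/ is unchanged.
Rule 2 (nasal place assimilation): /m/ precedes the alveolar consonant /t/, so it assimilates in place to [n]. /genpituttoemteu/ → genpituttoenteu.
Rule 3 (degemination): /tt/ is a geminate; the first /t/ deletes. /genpituttoenteu/ → genpitutoenteu.
Rule 4 (post-nasal voicing): /p/ is a voiceless stop immediately after the nasal /n/, so it voices to [b]. /t/ is a voiceless stop immediately after the nasal /n/, so it voices to [d]. /genpitutoenteu/ → genbitutoendeu.

genbitutoendeu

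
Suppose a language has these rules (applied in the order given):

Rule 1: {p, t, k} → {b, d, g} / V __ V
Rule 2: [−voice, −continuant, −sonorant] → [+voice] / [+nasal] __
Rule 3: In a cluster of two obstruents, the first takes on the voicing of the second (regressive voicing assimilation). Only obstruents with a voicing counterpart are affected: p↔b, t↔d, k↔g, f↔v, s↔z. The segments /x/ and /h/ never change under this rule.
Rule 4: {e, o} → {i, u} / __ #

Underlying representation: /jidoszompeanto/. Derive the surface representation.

jidozzombeandu

Rule 1 (intervocalic voicing): no segment meets the environment; /jidoszompeanto/ is unchanged.
Rule 2 (post-nasal voicing): /p/ is a voiceless stop immediately after the nasal /m/, so it voices to [b]. /t/ is a voiceless stop immediately after the nasal /n/, so it voices to [d]. /jidoszompeanto/ → jidoszombeando.
Rule 3 (regressive voicing assimilation): /s/ precedes the voiced obstruent /z/, so it voices to [z] by assimilation. /jidoszombeando/ → jidozzombeando.
Rule 4 (final vowel raising): /o/ is a mid vowel in word-final position, so it raises to [u]. /jidozzombeando/ → jidozzombeandu.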